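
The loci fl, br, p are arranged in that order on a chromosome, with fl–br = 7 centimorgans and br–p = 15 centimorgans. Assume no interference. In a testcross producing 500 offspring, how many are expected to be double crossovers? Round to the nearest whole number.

Map distances give recombination frequencies of 0.070 and 0.150 for the two intervals.
With no interference, expected double-crossover frequency = 0.070 × 0.150 = 0.01050.
Expected number = 0.01050 × 500 = 5.25 ≈ 5.

5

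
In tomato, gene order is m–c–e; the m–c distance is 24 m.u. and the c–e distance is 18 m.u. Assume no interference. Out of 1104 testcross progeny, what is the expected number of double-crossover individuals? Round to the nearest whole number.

48

Map distances give recombination frequencies of 0.240 and 0.180 for the two intervals.
With no interference, expected double-crossover frequency = 0.240 × 0.180 = 0.04320.
Expected number = 0.04320 × 1104 = 47.69 ≈ 48.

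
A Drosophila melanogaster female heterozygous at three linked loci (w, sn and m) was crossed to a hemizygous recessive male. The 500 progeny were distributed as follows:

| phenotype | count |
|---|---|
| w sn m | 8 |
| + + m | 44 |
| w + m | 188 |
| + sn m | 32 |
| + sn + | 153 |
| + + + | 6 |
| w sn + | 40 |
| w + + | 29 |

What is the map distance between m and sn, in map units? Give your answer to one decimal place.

The two most frequent reciprocal classes, + sn + and w + m, are the parental types, so the F1 was + sn + / w + m.
The two rarest classes, + + + and w sn m, are the double crossovers. Comparing them with the parentals, only the sn allele has switched, so sn is the middle locus and the order is w – sn – m.
Crossovers in the sn–m interval produce the single-crossover classes + sn m and w + + (32 + 29 = 61) plus the double crossovers (14).
RF(sn–m) = (61 + 14) / 500 = 75/500 = 0.1500 → 15.0 map units.

15.0 map units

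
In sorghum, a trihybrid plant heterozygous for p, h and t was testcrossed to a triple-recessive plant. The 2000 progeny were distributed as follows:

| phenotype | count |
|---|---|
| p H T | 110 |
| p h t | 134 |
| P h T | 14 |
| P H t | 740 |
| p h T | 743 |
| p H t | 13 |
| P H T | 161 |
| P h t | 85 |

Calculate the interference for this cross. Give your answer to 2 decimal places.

0.24

The two most frequent reciprocal classes, p h T and P H t, are the parental types, so the F1 was p h T / P H t.
The two rarest classes, P h T and p H t, are the double crossovers. Comparing them with the parentals, only the p allele has switched, so p is the middle locus and the order is t – p – h.
t–p: (295 + 27)/2000 = 0.1610; p–h: (195 + 27)/2000 = 0.1110.
Expected DCO frequency = 0.1610 × 0.1110 ≈ 0.01787; observed = 27/2000 ≈ 0.01350.
Coefficient of coincidence = 0.01350/0.01787 ≈ 0.76; interference = 1 − 0.76 = 0.24.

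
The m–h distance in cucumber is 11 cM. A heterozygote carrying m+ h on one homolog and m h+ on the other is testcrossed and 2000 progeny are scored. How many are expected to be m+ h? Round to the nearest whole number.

890

A map distance of 11 cM corresponds to a recombination frequency of 0.110.
The F1 is m+ h / m h+, so m+ h is a parental gamete class with expected frequency (1 − r)/2 = 0.890/2 = 0.4450.
Expected number = 0.4450 × 2000 = 890.00 ≈ 890.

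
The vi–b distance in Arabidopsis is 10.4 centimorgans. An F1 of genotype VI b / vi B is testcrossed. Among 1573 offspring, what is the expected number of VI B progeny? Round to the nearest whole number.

A map distance of 10.4 centimorgans corresponds to a recombination frequency of 0.104.
The F1 is VI b / vi B, so VI B is a recombinant gamete class with expected frequency r/2 = 0.104/2 = 0.0520.
Expected number = 0.0520 × 1573 = 81.80 ≈ 82.

82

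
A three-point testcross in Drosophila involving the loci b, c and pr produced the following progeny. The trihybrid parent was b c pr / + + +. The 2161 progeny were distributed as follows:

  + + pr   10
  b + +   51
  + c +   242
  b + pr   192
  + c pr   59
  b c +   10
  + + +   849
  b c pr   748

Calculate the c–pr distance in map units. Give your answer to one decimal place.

The two rarest classes, b c + and + + pr, are the double crossovers. Comparing them with the parentals, only the pr allele has switched, so pr is the middle locus and the order is c – pr – b.
Crossovers in the c–pr interval produce the single-crossover classes b + pr and + c + (192 + 242 = 434) plus the double crossovers (20).
RF(c–pr) = (434 + 20) / 2161 = 454/2161 = 0.2101 → 21.0 map units.

21.0 map units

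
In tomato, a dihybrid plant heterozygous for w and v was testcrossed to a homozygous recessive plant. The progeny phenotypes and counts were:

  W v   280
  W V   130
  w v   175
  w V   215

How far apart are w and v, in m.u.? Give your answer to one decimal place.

38.1 m.u.

The two most frequent classes, W v (280) and w V (215), are the parental types, so the F1 was W v / w V.
The recombinant classes are W V and w v: 130 + 175 = 305.
Recombination frequency = 305/800 = 0.3812 ≈ 38.1%, i.e. 38.1 m.u.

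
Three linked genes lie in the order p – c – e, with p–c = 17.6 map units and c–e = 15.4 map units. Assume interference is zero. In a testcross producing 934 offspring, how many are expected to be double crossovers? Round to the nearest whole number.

25

Map distances give recombination frequencies of 0.176 and 0.154 for the two intervals.
With no interference, expected double-crossover frequency = 0.176 × 0.154 = 0.02710.
Expected number = 0.02710 × 934 = 25.32 ≈ 25.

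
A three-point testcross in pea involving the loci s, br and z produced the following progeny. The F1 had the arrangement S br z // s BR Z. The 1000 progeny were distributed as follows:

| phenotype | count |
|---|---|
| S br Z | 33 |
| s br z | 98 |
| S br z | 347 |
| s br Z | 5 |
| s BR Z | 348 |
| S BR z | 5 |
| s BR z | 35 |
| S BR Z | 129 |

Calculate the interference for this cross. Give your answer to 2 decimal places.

The two rarest classes, S BR z and s br Z, are the double crossovers. Comparing them with the parentals, only the br allele has switched, so br is the middle locus and the order is z – br – s.
z–br: (68 + 10)/1000 = 0.0780; br–s: (227 + 10)/1000 = 0.2370.
Expected DCO frequency = 0.0780 × 0.2370 ≈ 0.01849; observed = 10/1000 ≈ 0.01000.
Coefficient of coincidence = 0.01000/0.01849 ≈ 0.54; interference = 1 − 0.54 = 0.46.

0.46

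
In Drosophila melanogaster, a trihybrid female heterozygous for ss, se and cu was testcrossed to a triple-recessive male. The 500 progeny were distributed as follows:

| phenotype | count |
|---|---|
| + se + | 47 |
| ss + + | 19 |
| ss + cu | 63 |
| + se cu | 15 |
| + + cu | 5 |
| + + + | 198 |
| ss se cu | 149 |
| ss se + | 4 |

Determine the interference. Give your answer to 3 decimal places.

0.121

The two most frequent reciprocal classes, ss se cu and + + +, are the parental types, so the F1 was ss se cu / + + +.
The two rarest classes, ss se + and + + cu, are the double crossovers. Comparing them with the parentals, only the cu allele has switched, so cu is the middle locus and the order is ss – cu – se.
ss–cu: (34 + 9)/500 = 0.0860; cu–se: (110 + 9)/500 = 0.2380.
Expected DCO frequency = 0.0860 × 0.2380 ≈ 0.02047; observed = 9/500 ≈ 0.01800.
Coefficient of coincidence = 0.01800/0.02047 ≈ 0.879; interference = 1 − 0.879 = 0.121.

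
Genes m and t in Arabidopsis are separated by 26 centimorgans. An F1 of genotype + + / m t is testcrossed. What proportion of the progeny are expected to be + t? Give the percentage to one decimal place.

13.0%

A map distance of 26 centimorgans corresponds to a recombination frequency of 0.260.
The F1 is + + / m t, so + t is a recombinant gamete class with expected frequency r/2 = 0.260/2 = 0.1300.
That is 0.1300 = 13.0% of the progeny.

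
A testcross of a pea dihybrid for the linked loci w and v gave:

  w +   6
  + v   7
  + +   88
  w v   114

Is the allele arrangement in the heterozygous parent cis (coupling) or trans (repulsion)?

cis

The two most frequent classes are + + (88) and w v (114); these are the parental (non-recombinant) types.
So the F1 carried + + on one chromosome and w v on the other — the recessive alleles are on the same chromosome (cis / coupling).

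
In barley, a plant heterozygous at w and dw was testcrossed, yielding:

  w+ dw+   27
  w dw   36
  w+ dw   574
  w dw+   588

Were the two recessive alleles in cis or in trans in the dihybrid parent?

trans

The two most frequent classes are w+ dw (574) and w dw+ (588); these are the parental (non-recombinant) types.
So the F1 carried w+ dw on one chromosome and w dw+ on the other — the recessive alleles are on opposite chromosomes (trans / repulsion).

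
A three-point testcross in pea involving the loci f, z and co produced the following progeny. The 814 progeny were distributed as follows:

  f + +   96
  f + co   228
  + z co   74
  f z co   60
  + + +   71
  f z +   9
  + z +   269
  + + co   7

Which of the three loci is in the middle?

f

The two most frequent reciprocal classes, + z + and f + co, are the parental types, so the F1 was + z + / f + co.
The two rarest classes, f z + and + + co, are the double crossovers. Comparing them with the parentals, only the f allele has switched, so f is the middle locus and the order is z – f – co.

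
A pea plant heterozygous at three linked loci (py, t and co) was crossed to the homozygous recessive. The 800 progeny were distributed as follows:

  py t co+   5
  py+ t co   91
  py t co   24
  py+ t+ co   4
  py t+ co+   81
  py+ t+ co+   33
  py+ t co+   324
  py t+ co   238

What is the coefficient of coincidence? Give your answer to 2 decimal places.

0.60

The two most frequent reciprocal classes, py+ t co+ and py t+ co, are the parental types, so the F1 was py+ t co+ / py t+ co.
The two rarest classes, py t co+ and py+ t+ co, are the double crossovers. Comparing them with the parentals, only the py allele has switched, so py is the middle locus and the order is co – py – t.
co–py: (172 + 9)/800 = 0.2263; py–t: (57 + 9)/800 = 0.0825.
Expected DCO frequency = 0.2263 × 0.0825 ≈ 0.01867; observed = 9/800 ≈ 0.01125.
Coefficient of coincidence = 0.01125/0.01867 ≈ 0.60.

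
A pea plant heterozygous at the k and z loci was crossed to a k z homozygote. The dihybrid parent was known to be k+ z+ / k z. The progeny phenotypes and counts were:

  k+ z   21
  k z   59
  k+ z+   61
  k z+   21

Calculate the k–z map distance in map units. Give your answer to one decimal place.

25.9 map units

The recombinant classes are k+ z and k z+: 21 + 21 = 42.
Recombination frequency = 42/162 = 0.2593 ≈ 25.9%, i.e. 25.9 map units.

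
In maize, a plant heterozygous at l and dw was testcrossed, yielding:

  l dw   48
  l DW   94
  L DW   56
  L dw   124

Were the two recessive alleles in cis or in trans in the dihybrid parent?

trans

The two most frequent classes are L dw (124) and l DW (94); these are the parental (non-recombinant) types.
So the F1 carried L dw on one chromosome and l DW on the other — the recessive alleles are on opposite chromosomes (trans / repulsion).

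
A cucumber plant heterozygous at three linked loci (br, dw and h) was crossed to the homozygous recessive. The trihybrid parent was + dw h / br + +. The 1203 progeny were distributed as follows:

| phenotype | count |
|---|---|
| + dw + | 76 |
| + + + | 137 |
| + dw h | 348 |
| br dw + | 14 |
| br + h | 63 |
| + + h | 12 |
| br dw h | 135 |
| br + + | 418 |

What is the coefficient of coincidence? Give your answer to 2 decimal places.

The two rarest classes, + + h and br dw +, are the double crossovers. Comparing them with the parentals, only the dw allele has switched, so dw is the middle locus and the order is h – dw – br.
h–dw: (139 + 26)/1203 = 0.1372; dw–br: (272 + 26)/1203 = 0.2477.
Expected DCO frequency = 0.1372 × 0.2477 ≈ 0.03398; observed = 26/1203 ≈ 0.02161.
Coefficient of coincidence = 0.02161/0.03398 ≈ 0.64.

0.64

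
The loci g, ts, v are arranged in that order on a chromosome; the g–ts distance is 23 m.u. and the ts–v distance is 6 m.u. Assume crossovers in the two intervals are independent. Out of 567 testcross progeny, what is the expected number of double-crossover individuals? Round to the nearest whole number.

8

Map distances give recombination frequencies of 0.230 and 0.060 for the two intervals.
With no interference, expected double-crossover frequency = 0.230 × 0.060 = 0.01380.
Expected number = 0.01380 × 567 = 7.82 ≈ 8.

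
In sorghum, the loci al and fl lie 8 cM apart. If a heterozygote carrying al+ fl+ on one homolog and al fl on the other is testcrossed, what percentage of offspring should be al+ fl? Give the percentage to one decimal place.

A map distance of 8 cM corresponds to a recombination frequency of 0.080.
The F1 is al+ fl+ / al fl, so al+ fl is a recombinant gamete class with expected frequency r/2 = 0.080/2 = 0.0400.
That is 0.0400 = 4.0% of the progeny.

4.0%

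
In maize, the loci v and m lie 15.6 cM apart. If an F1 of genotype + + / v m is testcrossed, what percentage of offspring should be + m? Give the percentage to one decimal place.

A map distance of 15.6 cM corresponds to a recombination frequency of 0.156.
The F1 is + + / v m, so + m is a recombinant gamete class with expected frequency r/2 = 0.156/2 = 0.0780.
That is 0.0780 = 7.8% of the progeny.

7.8%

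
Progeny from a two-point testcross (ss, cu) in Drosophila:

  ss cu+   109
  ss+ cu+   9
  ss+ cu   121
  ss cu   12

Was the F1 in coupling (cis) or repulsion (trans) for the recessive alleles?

The two most frequent classes are ss+ cu (121) and ss cu+ (109); these are the parental (non-recombinant) types.
So the F1 carried ss+ cu on one chromosome and ss cu+ on the other — the recessive alleles are on opposite chromosomes (trans / repulsion).

trans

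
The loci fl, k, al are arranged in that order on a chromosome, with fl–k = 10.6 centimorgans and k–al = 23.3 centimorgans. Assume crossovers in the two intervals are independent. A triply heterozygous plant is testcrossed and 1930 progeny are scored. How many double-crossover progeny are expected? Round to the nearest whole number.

Map distances give recombination frequencies of 0.106 and 0.233 for the two intervals.
With no interference, expected double-crossover frequency = 0.106 × 0.233 = 0.02470.
Expected number = 0.02470 × 1930 = 47.67 ≈ 48.

48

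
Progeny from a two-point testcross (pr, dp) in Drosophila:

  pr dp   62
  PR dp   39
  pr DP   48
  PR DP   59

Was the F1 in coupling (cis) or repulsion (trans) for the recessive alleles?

The two most frequent classes are PR DP (59) and pr dp (62); these are the parental (non-recombinant) types.
So the F1 carried PR DP on one chromosome and pr dp on the other — the recessive alleles are on the same chromosome (cis / coupling).

cis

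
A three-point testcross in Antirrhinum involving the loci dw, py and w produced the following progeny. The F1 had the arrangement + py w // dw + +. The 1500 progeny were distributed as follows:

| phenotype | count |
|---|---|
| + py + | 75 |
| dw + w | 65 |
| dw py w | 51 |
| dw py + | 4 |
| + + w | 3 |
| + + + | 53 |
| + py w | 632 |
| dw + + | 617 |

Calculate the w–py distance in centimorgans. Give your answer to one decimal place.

The two rarest classes, + + w and dw py +, are the double crossovers. Comparing them with the parentals, only the py allele has switched, so py is the middle locus and the order is dw – py – w.
Crossovers in the py–w interval produce the single-crossover classes + py + and dw + w (75 + 65 = 140) plus the double crossovers (7).
RF(py–w) = (140 + 7) / 1500 = 147/1500 = 0.0980 → 9.8 centimorgans.

9.8 centimorgans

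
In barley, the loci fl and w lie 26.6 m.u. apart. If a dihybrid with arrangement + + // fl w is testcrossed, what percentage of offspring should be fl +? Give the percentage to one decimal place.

13.3%

A map distance of 26.6 m.u. corresponds to a recombination frequency of 0.266.
The F1 is + + / fl w, so fl + is a recombinant gamete class with expected frequency r/2 = 0.266/2 = 0.1330.
That is 0.1330 = 13.3% of the progeny.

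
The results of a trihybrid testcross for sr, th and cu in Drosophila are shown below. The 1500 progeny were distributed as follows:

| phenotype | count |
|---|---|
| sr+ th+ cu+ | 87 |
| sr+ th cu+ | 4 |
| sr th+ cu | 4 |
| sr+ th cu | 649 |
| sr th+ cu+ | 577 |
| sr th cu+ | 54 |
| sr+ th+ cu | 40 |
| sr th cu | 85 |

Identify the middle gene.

cu

The two most frequent reciprocal classes, sr+ th cu and sr th+ cu+, are the parental types, so the F1 was sr+ th cu / sr th+ cu+.
The two rarest classes, sr+ th cu+ and sr th+ cu, are the double crossovers. Comparing them with the parentals, only the cu allele has switched, so cu is the middle locus and the order is th – cu – sr.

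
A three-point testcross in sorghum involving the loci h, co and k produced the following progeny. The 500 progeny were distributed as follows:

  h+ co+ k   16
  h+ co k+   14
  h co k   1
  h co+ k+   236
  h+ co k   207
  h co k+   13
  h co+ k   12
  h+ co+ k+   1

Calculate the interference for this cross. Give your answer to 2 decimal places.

The two most frequent reciprocal classes, h+ co k and h co+ k+, are the parental types, so the F1 was h+ co k / h co+ k+.
The two rarest classes, h co k and h+ co+ k+, are the double crossovers. Comparing them with the parentals, only the h allele has switched, so h is the middle locus and the order is co – h – k.
co–h: (29 + 2)/500 = 0.0620; h–k: (26 + 2)/500 = 0.0560.
Expected DCO frequency = 0.0620 × 0.0560 ≈ 0.00347; observed = 2/500 ≈ 0.00400.
Coefficient of coincidence = 0.00400/0.00347 ≈ 1.15; interference = 1 − 1.15 = -0.15.

-0.15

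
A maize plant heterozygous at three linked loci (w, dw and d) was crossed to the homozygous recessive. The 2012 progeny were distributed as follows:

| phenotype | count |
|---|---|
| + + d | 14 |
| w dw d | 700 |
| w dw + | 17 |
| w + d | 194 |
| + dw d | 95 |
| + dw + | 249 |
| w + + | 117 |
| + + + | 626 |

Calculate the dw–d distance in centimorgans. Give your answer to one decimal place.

The two most frequent reciprocal classes, + + + and w dw d, are the parental types, so the F1 was + + + / w dw d.
The two rarest classes, + + d and w dw +, are the double crossovers. Comparing them with the parentals, only the d allele has switched, so d is the middle locus and the order is w – d – dw.
Crossovers in the d–dw interval produce the single-crossover classes + dw + and w + d (249 + 194 = 443) plus the double crossovers (31).
RF(d–dw) = (443 + 31) / 2012 = 474/2012 = 0.2356 → 23.6 centimorgans.

23.6 centimorgans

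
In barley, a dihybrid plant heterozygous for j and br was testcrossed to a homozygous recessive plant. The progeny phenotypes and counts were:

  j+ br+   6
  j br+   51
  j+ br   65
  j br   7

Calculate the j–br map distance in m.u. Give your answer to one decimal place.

10.1 m.u.

The two most frequent classes, j+ br (65) and j br+ (51), are the parental types, so the F1 was j+ br / j br+.
The recombinant classes are j+ br+ and j br: 6 + 7 = 13.
Recombination frequency = 13/129 = 0.1008 ≈ 10.1%, i.e. 10.1 m.u.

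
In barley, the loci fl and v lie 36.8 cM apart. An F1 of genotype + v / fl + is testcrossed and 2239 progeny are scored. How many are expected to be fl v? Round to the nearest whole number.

412

A map distance of 36.8 cM corresponds to a recombination frequency of 0.368.
The F1 is + v / fl +, so fl v is a recombinant gamete class with expected frequency r/2 = 0.368/2 = 0.1840.
Expected number = 0.1840 × 2239 = 411.98 ≈ 412.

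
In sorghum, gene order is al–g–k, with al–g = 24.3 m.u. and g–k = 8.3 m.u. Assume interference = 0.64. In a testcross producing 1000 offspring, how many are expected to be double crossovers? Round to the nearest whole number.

7

Map distances give recombination frequencies of 0.243 and 0.083 for the two intervals.
With interference 0.64 (so coincidence = 0.36), expected double-crossover frequency = 0.243 × 0.083 × 0.36 = 0.00726.
Expected number = 0.00726 × 1000 = 7.26 ≈ 7.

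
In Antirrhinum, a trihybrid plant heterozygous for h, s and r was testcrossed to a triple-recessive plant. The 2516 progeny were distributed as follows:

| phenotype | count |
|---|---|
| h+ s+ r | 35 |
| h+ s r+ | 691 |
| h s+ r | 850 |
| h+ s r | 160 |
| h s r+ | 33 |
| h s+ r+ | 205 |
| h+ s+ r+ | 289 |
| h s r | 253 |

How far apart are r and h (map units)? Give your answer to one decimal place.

17.2 map units

The two most frequent reciprocal classes, h+ s r+ and h s+ r, are the parental types, so the F1 was h+ s r+ / h s+ r.
The two rarest classes, h s r+ and h+ s+ r, are the double crossovers. Comparing them with the parentals, only the h allele has switched, so h is the middle locus and the order is s – h – r.
Crossovers in the h–r interval produce the single-crossover classes h+ s r and h s+ r+ (160 + 205 = 365) plus the double crossovers (68).
RF(h–r) = (365 + 68) / 2516 = 433/2516 = 0.1721 → 17.2 map units.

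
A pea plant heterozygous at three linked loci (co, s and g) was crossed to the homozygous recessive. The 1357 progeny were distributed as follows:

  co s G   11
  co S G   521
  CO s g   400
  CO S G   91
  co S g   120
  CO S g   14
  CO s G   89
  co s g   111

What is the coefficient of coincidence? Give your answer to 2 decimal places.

0.64

The two most frequent reciprocal classes, co S G and CO s g, are the parental types, so the F1 was co S G / CO s g.
The two rarest classes, co s G and CO S g, are the double crossovers. Comparing them with the parentals, only the s allele has switched, so s is the middle locus and the order is g – s – co.
g–s: (209 + 25)/1357 = 0.1724; s–co: (202 + 25)/1357 = 0.1673.
Expected DCO frequency = 0.1724 × 0.1673 ≈ 0.02884; observed = 25/1357 ≈ 0.01842.
Coefficient of coincidence = 0.01842/0.02884 ≈ 0.64.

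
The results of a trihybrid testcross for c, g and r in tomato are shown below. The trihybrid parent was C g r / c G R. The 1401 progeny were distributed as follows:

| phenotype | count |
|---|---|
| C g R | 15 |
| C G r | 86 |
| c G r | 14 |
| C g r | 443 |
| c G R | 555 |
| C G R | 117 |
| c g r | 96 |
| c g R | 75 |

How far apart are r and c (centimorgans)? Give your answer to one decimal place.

17.3 centimorgans

The two rarest classes, C g R and c G r, are the double crossovers. Comparing them with the parentals, only the r allele has switched, so r is the middle locus and the order is c – r – g.
Crossovers in the c–r interval produce the single-crossover classes c g r and C G R (96 + 117 = 213) plus the double crossovers (29).
RF(c–r) = (213 + 29) / 1401 = 242/1401 = 0.1727 → 17.3 centimorgans.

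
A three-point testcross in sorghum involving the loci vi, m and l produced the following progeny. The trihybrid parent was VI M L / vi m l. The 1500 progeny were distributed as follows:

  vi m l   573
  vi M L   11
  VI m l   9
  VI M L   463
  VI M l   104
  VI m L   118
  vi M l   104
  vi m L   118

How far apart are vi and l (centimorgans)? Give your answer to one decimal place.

The two rarest classes, vi M L and VI m l, are the double crossovers. Comparing them with the parentals, only the vi allele has switched, so vi is the middle locus and the order is m – vi – l.
Crossovers in the vi–l interval produce the single-crossover classes VI M l and vi m L (104 + 118 = 222) plus the double crossovers (20).
RF(vi–l) = (222 + 20) / 1500 = 242/1500 = 0.1613 → 16.1 centimorgans.

16.1 centimorgans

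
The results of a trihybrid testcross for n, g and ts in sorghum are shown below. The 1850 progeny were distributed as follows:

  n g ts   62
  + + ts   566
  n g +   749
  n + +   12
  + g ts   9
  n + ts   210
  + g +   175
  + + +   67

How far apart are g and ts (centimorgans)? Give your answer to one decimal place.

The two most frequent reciprocal classes, n g + and + + ts, are the parental types, so the F1 was n g + / + + ts.
The two rarest classes, n + + and + g ts, are the double crossovers. Comparing them with the parentals, only the g allele has switched, so g is the middle locus and the order is n – g – ts.
Crossovers in the g–ts interval produce the single-crossover classes n g ts and + + + (62 + 67 = 129) plus the double crossovers (21).
RF(g–ts) = (129 + 21) / 1850 = 150/1850 = 0.0811 → 8.1 centimorgans.

8.1 centimorgans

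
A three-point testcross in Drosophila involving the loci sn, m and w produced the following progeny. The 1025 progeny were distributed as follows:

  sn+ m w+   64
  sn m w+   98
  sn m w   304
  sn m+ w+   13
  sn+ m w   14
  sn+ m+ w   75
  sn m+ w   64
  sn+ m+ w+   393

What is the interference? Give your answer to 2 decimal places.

The two most frequent reciprocal classes, sn m w and sn+ m+ w+, are the parental types, so the F1 was sn m w / sn+ m+ w+.
The two rarest classes, sn+ m w and sn m+ w+, are the double crossovers. Comparing them with the parentals, only the sn allele has switched, so sn is the middle locus and the order is w – sn – m.
w–sn: (173 + 27)/1025 = 0.1951; sn–m: (128 + 27)/1025 = 0.1512.
Expected DCO frequency = 0.1951 × 0.1512 ≈ 0.02950; observed = 27/1025 ≈ 0.02634.
Coefficient of coincidence = 0.02634/0.02950 ≈ 0.89; interference = 1 − 0.89 = 0.11.

0.11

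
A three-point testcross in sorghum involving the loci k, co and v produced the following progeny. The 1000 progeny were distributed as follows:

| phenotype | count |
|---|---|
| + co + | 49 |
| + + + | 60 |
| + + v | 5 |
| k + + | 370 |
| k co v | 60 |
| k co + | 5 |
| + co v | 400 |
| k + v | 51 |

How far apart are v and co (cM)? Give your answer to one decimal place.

11.0 cM

The two most frequent reciprocal classes, + co v and k + +, are the parental types, so the F1 was + co v / k + +.
The two rarest classes, + + v and k co +, are the double crossovers. Comparing them with the parentals, only the co allele has switched, so co is the middle locus and the order is v – co – k.
Crossovers in the v–co interval produce the single-crossover classes + co + and k + v (49 + 51 = 100) plus the double crossovers (10).
RF(v–co) = (100 + 10) / 1000 = 110/1000 = 0.1100 → 11.0 cM.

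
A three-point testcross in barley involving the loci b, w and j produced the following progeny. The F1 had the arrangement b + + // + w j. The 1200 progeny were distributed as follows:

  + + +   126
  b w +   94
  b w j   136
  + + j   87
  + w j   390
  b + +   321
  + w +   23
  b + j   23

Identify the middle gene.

The two rarest classes, b + j and + w +, are the double crossovers. Comparing them with the parentals, only the j allele has switched, so j is the middle locus and the order is b – j – w.

j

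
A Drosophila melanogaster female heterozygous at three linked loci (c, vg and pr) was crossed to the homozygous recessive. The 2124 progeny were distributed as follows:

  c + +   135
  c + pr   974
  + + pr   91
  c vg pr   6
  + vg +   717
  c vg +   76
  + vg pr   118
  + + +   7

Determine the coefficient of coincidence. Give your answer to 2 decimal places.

The two most frequent reciprocal classes, c + pr and + vg +, are the parental types, so the F1 was c + pr / + vg +.
The two rarest classes, c vg pr and + + +, are the double crossovers. Comparing them with the parentals, only the vg allele has switched, so vg is the middle locus and the order is c – vg – pr.
c–vg: (167 + 13)/2124 = 0.0847; vg–pr: (253 + 13)/2124 = 0.1252.
Expected DCO frequency = 0.0847 × 0.1252 ≈ 0.01060; observed = 13/2124 ≈ 0.00612.
Coefficient of coincidence = 0.00612/0.01060 ≈ 0.58.

0.58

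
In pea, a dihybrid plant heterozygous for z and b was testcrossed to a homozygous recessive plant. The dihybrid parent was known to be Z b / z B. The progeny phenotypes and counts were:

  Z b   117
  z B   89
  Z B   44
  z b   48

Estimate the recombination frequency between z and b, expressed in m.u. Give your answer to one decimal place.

30.9 m.u.

The recombinant classes are Z B and z b: 44 + 48 = 92.
Recombination frequency = 92/298 = 0.3087 ≈ 30.9%, i.e. 30.9 m.u.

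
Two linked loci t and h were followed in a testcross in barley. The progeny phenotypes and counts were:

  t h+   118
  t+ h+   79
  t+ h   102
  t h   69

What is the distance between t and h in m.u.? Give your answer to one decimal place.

40.2 m.u.

The two most frequent classes, t+ h (102) and t h+ (118), are the parental types, so the F1 was t+ h / t h+.
The recombinant classes are t+ h+ and t h: 79 + 69 = 148.
Recombination frequency = 148/368 = 0.4022 ≈ 40.2%, i.e. 40.2 m.u.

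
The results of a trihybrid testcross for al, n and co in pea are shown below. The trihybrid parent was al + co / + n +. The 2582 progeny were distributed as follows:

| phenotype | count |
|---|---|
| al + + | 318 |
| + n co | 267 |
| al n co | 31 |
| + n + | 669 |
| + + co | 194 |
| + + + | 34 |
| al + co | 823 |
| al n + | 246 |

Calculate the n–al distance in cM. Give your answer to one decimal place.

19.6 cM

The two rarest classes, al n co and + + +, are the double crossovers. Comparing them with the parentals, only the n allele has switched, so n is the middle locus and the order is al – n – co.
Crossovers in the al–n interval produce the single-crossover classes + + co and al n + (194 + 246 = 440) plus the double crossovers (65).
RF(al–n) = (440 + 65) / 2582 = 505/2582 = 0.1956 → 19.6 cM.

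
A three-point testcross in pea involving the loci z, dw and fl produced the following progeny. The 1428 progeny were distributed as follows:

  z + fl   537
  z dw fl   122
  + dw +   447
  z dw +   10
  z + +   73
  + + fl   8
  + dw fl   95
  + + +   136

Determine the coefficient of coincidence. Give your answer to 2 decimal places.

The two most frequent reciprocal classes, z + fl and + dw +, are the parental types, so the F1 was z + fl / + dw +.
The two rarest classes, + + fl and z dw +, are the double crossovers. Comparing them with the parentals, only the z allele has switched, so z is the middle locus and the order is fl – z – dw.
fl–z: (168 + 18)/1428 = 0.1303; z–dw: (258 + 18)/1428 = 0.1933.
Expected DCO frequency = 0.1303 × 0.1933 ≈ 0.02519; observed = 18/1428 ≈ 0.01261.
Coefficient of coincidence = 0.01261/0.02519 ≈ 0.50.

0.50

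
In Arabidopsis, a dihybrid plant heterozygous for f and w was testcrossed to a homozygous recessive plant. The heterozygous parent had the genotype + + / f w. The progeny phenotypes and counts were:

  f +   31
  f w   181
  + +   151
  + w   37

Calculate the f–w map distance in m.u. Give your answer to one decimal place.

17.0 m.u.

The recombinant classes are + w and f +: 37 + 31 = 68.
Recombination frequency = 68/400 = 0.1700 ≈ 17.0%, i.e. 17.0 m.u.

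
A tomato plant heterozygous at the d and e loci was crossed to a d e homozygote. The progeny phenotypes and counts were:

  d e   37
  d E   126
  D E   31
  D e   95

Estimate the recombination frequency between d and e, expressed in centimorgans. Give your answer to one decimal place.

23.5 centimorgans

The two most frequent classes, D e (95) and d E (126), are the parental types, so the F1 was D e / d E.
The recombinant classes are D E and d e: 31 + 37 = 68.
Recombination frequency = 68/289 = 0.2353 ≈ 23.5%, i.e. 23.5 centimorgans.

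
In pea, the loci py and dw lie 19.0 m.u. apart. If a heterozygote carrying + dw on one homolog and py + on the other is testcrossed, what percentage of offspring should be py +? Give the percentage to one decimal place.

A map distance of 19.0 m.u. corresponds to a recombination frequency of 0.190.
The F1 is + dw / py +, so py + is a parental gamete class with expected frequency (1 − r)/2 = 0.810/2 = 0.4050.
That is 0.4050 = 40.5% of the progeny.

40.5%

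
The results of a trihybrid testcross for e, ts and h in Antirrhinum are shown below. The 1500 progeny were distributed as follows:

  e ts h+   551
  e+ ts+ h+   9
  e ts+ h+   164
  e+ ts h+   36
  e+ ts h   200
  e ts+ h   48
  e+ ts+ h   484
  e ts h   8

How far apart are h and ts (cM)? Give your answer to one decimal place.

25.4 cM

The two most frequent reciprocal classes, e+ ts+ h and e ts h+, are the parental types, so the F1 was e+ ts+ h / e ts h+.
The two rarest classes, e+ ts+ h+ and e ts h, are the double crossovers. Comparing them with the parentals, only the h allele has switched, so h is the middle locus and the order is e – h – ts.
Crossovers in the h–ts interval produce the single-crossover classes e+ ts h and e ts+ h+ (200 + 164 = 364) plus the double crossovers (17).
RF(h–ts) = (364 + 17) / 1500 = 381/1500 = 0.2540 → 25.4 cM.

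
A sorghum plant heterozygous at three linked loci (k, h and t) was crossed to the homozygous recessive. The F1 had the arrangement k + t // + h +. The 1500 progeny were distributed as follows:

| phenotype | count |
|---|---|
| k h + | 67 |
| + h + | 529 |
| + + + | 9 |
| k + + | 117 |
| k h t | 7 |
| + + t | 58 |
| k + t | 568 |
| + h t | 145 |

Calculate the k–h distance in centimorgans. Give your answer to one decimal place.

The two rarest classes, k h t and + + +, are the double crossovers. Comparing them with the parentals, only the h allele has switched, so h is the middle locus and the order is t – h – k.
Crossovers in the h–k interval produce the single-crossover classes + + t and k h + (58 + 67 = 125) plus the double crossovers (16).
RF(h–k) = (125 + 16) / 1500 = 141/1500 = 0.0940 → 9.4 centimorgans.

9.4 centimorgans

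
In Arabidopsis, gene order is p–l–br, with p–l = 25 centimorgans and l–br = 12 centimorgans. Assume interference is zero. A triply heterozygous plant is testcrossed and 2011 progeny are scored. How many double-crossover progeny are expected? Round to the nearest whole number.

60

Map distances give recombination frequencies of 0.250 and 0.120 for the two intervals.
With no interference, expected double-crossover frequency = 0.250 × 0.120 = 0.03000.
Expected number = 0.03000 × 2011 = 60.33 ≈ 60.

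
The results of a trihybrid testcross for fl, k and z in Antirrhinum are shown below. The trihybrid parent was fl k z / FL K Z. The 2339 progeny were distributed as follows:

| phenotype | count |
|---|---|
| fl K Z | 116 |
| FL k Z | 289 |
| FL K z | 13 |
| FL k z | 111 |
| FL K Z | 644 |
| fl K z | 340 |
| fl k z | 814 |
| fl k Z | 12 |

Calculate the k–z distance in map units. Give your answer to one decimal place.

28.0 map units

The two rarest classes, fl k Z and FL K z, are the double crossovers. Comparing them with the parentals, only the z allele has switched, so z is the middle locus and the order is fl – z – k.
Crossovers in the z–k interval produce the single-crossover classes fl K z and FL k Z (340 + 289 = 629) plus the double crossovers (25).
RF(z–k) = (629 + 25) / 2339 = 654/2339 = 0.2796 → 28.0 map units.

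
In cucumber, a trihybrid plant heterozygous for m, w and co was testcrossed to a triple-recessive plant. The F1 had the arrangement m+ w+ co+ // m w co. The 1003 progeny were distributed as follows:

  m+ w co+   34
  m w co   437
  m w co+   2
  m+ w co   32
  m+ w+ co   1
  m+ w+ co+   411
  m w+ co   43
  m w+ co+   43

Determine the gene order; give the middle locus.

co

The two rarest classes, m+ w+ co and m w co+, are the double crossovers. Comparing them with the parentals, only the co allele has switched, so co is the middle locus and the order is w – co – m.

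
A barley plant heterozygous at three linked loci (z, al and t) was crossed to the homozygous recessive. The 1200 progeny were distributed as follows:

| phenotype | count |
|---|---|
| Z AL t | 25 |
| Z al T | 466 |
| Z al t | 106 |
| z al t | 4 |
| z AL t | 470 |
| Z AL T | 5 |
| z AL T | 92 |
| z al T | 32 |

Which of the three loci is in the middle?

The two most frequent reciprocal classes, z AL t and Z al T, are the parental types, so the F1 was z AL t / Z al T.
The two rarest classes, z al t and Z AL T, are the double crossovers. Comparing them with the parentals, only the al allele has switched, so al is the middle locus and the order is t – al – z.

al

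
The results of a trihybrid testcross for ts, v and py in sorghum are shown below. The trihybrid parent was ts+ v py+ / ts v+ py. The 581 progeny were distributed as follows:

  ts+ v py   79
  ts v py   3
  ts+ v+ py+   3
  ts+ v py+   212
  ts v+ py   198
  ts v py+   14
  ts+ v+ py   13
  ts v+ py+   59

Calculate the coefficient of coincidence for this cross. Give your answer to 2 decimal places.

The two rarest classes, ts+ v+ py+ and ts v py, are the double crossovers. Comparing them with the parentals, only the v allele has switched, so v is the middle locus and the order is ts – v – py.
ts–v: (27 + 6)/581 = 0.0568; v–py: (138 + 6)/581 = 0.2478.
Expected DCO frequency = 0.0568 × 0.2478 ≈ 0.01408; observed = 6/581 ≈ 0.01033.
Coefficient of coincidence = 0.01033/0.01408 ≈ 0.73.

0.73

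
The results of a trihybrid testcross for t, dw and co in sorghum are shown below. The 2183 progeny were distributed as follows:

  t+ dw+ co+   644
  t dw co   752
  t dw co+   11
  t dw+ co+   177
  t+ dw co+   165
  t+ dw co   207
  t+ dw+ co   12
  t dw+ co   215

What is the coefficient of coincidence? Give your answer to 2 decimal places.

0.31

The two most frequent reciprocal classes, t+ dw+ co+ and t dw co, are the parental types, so the F1 was t+ dw+ co+ / t dw co.
The two rarest classes, t+ dw+ co and t dw co+, are the double crossovers. Comparing them with the parentals, only the co allele has switched, so co is the middle locus and the order is t – co – dw.
t–co: (384 + 23)/2183 = 0.1864; co–dw: (380 + 23)/2183 = 0.1846.
Expected DCO frequency = 0.1864 × 0.1846 ≈ 0.03441; observed = 23/2183 ≈ 0.01054.
Coefficient of coincidence = 0.01054/0.03441 ≈ 0.31.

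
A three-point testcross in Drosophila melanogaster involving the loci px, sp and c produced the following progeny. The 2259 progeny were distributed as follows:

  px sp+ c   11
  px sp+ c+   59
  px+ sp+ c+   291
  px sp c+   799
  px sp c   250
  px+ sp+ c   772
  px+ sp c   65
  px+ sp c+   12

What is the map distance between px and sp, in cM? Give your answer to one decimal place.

The two most frequent reciprocal classes, px+ sp+ c and px sp c+, are the parental types, so the F1 was px+ sp+ c / px sp c+.
The two rarest classes, px sp+ c and px+ sp c+, are the double crossovers. Comparing them with the parentals, only the px allele has switched, so px is the middle locus and the order is c – px – sp.
Crossovers in the px–sp interval produce the single-crossover classes px+ sp c and px sp+ c+ (65 + 59 = 124) plus the double crossovers (23).
RF(px–sp) = (124 + 23) / 2259 = 147/2259 = 0.0651 → 6.5 cM.

6.5 cM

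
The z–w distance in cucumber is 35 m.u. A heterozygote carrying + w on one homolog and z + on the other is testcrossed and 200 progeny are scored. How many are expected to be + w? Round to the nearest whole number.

65

A map distance of 35 m.u. corresponds to a recombination frequency of 0.350.
The F1 is + w / z +, so + w is a parental gamete class with expected frequency (1 − r)/2 = 0.650/2 = 0.3250.
Expected number = 0.3250 × 200 = 65.00 ≈ 65.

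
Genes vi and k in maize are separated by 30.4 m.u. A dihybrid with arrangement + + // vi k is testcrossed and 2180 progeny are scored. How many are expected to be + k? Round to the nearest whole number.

331

A map distance of 30.4 m.u. corresponds to a recombination frequency of 0.304.
The F1 is + + / vi k, so + k is a recombinant gamete class with expected frequency r/2 = 0.304/2 = 0.1520.
Expected number = 0.1520 × 2180 = 331.36 ≈ 331.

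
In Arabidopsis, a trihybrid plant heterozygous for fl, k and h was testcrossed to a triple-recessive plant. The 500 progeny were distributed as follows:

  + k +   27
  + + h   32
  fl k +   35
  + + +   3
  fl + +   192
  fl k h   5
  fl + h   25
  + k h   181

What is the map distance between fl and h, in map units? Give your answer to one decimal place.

The two most frequent reciprocal classes, fl + + and + k h, are the parental types, so the F1 was fl + + / + k h.
The two rarest classes, + + + and fl k h, are the double crossovers. Comparing them with the parentals, only the fl allele has switched, so fl is the middle locus and the order is h – fl – k.
Crossovers in the h–fl interval produce the single-crossover classes fl + h and + k + (25 + 27 = 52) plus the double crossovers (8).
RF(h–fl) = (52 + 8) / 500 = 60/500 = 0.1200 → 12.0 map units.

12.0 map units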